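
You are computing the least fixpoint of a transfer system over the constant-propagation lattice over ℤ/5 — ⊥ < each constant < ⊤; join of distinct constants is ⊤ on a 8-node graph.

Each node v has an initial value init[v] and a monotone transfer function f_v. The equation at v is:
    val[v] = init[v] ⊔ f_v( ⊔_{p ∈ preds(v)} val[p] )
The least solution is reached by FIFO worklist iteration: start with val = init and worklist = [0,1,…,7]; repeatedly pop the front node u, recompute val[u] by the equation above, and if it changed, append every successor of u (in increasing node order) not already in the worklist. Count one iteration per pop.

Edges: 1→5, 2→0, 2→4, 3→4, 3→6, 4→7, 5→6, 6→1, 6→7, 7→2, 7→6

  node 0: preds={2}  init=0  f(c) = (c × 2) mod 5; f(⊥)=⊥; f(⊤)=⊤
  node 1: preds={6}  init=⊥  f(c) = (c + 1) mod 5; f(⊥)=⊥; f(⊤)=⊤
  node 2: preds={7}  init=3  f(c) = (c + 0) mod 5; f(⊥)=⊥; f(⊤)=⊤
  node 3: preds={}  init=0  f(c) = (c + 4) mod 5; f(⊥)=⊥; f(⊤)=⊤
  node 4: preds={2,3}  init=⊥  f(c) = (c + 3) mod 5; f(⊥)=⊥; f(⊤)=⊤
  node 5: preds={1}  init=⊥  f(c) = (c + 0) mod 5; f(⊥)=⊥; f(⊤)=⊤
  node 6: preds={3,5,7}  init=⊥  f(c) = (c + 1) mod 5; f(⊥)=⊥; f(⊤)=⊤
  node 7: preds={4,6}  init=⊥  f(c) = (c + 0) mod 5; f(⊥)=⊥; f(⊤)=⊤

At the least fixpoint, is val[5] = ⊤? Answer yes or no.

Worklist (19 pops):
  #1 pop 0: in=3 → ⊤ (was 0); enqueue []
  #2 pop 1: in=⊥ → ⊥ (no change)
  #3 pop 2: in=⊥ → 3 (no change)
  #4 pop 3: in=⊥ → 0 (no change)
  #5 pop 4: in=⊤ → ⊤ (was ⊥); enqueue []
  #6 pop 5: in=⊥ → ⊥ (no change)
  #7 pop 6: in=0 → 1 (was ⊥); enqueue [1]
  #8 pop 7: in=⊤ → ⊤ (was ⊥); enqueue [2,6]
  #9 pop 1: in=1 → 2 (was ⊥); enqueue [5]
  #10 pop 2: in=⊤ → ⊤ (was 3); enqueue [0,4]
  #11 pop 6: in=⊤ → ⊤ (was 1); enqueue [1,7]
  #12 pop 5: in=2 → 2 (was ⊥); enqueue [6]
  #13 pop 0: in=⊤ → ⊤ (no change)
  #14 pop 4: in=⊤ → ⊤ (no change)
  #15 pop 1: in=⊤ → ⊤ (was 2); enqueue [5]
  #16 pop 7: in=⊤ → ⊤ (no change)
  #17 pop 6: in=⊤ → ⊤ (no change)
  #18 pop 5: in=⊤ → ⊤ (was 2); enqueue [6]
  #19 pop 6: in=⊤ → ⊤ (no change)

Fixpoint:
  val[0] = ⊤
  val[1] = ⊤
  val[2] = ⊤
  val[3] = 0
  val[4] = ⊤
  val[5] = ⊤
  val[6] = ⊤
  val[7] = ⊤

yes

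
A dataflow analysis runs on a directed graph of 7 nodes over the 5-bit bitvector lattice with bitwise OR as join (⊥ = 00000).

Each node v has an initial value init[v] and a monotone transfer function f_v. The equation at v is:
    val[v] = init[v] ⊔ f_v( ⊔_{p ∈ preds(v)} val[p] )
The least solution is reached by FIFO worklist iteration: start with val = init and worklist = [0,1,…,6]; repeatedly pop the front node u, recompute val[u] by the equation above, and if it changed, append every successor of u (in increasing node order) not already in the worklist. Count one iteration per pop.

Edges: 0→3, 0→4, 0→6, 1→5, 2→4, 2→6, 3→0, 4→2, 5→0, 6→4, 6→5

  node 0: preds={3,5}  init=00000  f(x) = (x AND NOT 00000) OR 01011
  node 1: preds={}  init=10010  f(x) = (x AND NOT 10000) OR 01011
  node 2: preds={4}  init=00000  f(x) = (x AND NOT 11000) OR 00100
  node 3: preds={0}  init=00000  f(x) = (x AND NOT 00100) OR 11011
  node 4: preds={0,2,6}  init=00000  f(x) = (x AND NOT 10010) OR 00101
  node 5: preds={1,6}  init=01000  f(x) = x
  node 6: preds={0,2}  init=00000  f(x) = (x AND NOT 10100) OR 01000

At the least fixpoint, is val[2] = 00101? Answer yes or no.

yes

Iteration log — 13 steps:
  step 1. node 0  ⊔preds=01000  new=01011  old=00000  +wl: 
  step 2. node 1  ⊔preds=00000  new=11011  old=10010  +wl: 
  step 3. node 2  ⊔preds=00000  new=00100  old=00000  +wl: 
  step 4. node 3  ⊔preds=01011  new=11011  old=00000  +wl: 0
  step 5. node 4  ⊔preds=01111  new=01101  old=00000  +wl: 2
  step 6. node 5  ⊔preds=11011  new=11011  old=01000  +wl: 
  step 7. node 6  ⊔preds=01111  new=01011  old=00000  +wl: 4,5
  step 8. node 0  ⊔preds=11011  new=11011  old=01011  +wl: 3,6
  step 9. node 2  ⊔preds=01101  new=00101  old=00100  +wl: 
  step 10. node 4  ⊔preds=11111  new=01101  stable
  step 11. node 5  ⊔preds=11011  new=11011  stable
  step 12. node 3  ⊔preds=11011  new=11011  stable
  step 13. node 6  ⊔preds=11111  new=01011  stable

Least fixpoint reached:
  node 0: 11011
  node 1: 11011
  node 2: 00101
  node 3: 11011
  node 4: 01101
  node 5: 11011
  node 6: 01011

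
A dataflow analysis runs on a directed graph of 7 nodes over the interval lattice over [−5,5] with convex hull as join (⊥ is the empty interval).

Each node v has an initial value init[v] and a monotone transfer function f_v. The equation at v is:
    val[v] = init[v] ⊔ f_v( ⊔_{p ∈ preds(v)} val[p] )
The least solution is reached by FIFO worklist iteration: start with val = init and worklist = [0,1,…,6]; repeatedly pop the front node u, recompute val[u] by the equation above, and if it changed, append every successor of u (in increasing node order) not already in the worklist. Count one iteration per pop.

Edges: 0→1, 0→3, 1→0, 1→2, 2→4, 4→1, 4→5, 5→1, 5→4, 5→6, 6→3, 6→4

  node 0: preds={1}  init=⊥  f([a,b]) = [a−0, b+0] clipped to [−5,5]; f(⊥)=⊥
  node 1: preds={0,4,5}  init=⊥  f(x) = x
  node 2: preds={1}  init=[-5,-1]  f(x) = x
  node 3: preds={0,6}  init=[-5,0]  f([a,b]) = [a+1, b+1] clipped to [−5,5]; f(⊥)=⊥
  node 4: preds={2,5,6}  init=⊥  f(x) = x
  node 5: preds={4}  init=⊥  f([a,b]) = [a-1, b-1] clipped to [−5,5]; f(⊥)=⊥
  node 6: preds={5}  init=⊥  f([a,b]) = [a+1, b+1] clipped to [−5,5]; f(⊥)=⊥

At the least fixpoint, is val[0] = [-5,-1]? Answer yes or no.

Worklist (14 pops):
  #1 pop 0: in=⊥ → ⊥ (no change)
  #2 pop 1: in=⊥ → ⊥ (no change)
  #3 pop 2: in=⊥ → [-5,-1] (no change)
  #4 pop 3: in=⊥ → [-5,0] (no change)
  #5 pop 4: in=[-5,-1] → [-5,-1] (was ⊥); enqueue [1]
  #6 pop 5: in=[-5,-1] → [-5,-2] (was ⊥); enqueue [4]
  #7 pop 6: in=[-5,-2] → [-4,-1] (was ⊥); enqueue [3]
  #8 pop 1: in=[-5,-1] → [-5,-1] (was ⊥); enqueue [0,2]
  #9 pop 4: in=[-5,-1] → [-5,-1] (no change)
  #10 pop 3: in=[-4,-1] → [-5,0] (no change)
  #11 pop 0: in=[-5,-1] → [-5,-1] (was ⊥); enqueue [1,3]
  #12 pop 2: in=[-5,-1] → [-5,-1] (no change)
  #13 pop 1: in=[-5,-1] → [-5,-1] (no change)
  #14 pop 3: in=[-5,-1] → [-5,0] (no change)

Fixpoint:
  val[0] = [-5,-1]
  val[1] = [-5,-1]
  val[2] = [-5,-1]
  val[3] = [-5,0]
  val[4] = [-5,-1]
  val[5] = [-5,-2]
  val[6] = [-4,-1]

yes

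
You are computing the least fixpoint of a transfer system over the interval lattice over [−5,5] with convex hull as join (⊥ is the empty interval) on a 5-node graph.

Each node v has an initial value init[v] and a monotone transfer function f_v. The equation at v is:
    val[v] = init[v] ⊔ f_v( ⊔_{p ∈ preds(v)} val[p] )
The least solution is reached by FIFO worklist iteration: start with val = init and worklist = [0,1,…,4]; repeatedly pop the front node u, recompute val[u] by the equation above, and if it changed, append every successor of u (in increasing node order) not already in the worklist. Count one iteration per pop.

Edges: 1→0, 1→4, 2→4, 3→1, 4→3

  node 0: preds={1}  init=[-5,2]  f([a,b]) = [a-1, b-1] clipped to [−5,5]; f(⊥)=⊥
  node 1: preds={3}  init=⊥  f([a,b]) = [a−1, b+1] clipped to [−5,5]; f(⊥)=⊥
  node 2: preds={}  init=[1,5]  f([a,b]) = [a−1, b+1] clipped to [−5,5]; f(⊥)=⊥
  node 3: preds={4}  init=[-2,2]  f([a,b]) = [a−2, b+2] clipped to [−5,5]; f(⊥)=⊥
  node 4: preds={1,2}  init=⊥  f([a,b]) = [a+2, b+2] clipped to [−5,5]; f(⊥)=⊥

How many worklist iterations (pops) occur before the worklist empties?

Worklist (16 pops):
  #1 pop 0: in=⊥ → [-5,2] (no change)
  #2 pop 1: in=[-2,2] → [-3,3] (was ⊥); enqueue [0]
  #3 pop 2: in=⊥ → [1,5] (no change)
  #4 pop 3: in=⊥ → [-2,2] (no change)
  #5 pop 4: in=[-3,5] → [-1,5] (was ⊥); enqueue [3]
  #6 pop 0: in=[-3,3] → [-5,2] (no change)
  #7 pop 3: in=[-1,5] → [-3,5] (was [-2,2]); enqueue [1]
  #8 pop 1: in=[-3,5] → [-4,5] (was [-3,3]); enqueue [0,4]
  #9 pop 0: in=[-4,5] → [-5,4] (was [-5,2]); enqueue []
  #10 pop 4: in=[-4,5] → [-2,5] (was [-1,5]); enqueue [3]
  #11 pop 3: in=[-2,5] → [-4,5] (was [-3,5]); enqueue [1]
  #12 pop 1: in=[-4,5] → [-5,5] (was [-4,5]); enqueue [0,4]
  #13 pop 0: in=[-5,5] → [-5,4] (no change)
  #14 pop 4: in=[-5,5] → [-3,5] (was [-2,5]); enqueue [3]
  #15 pop 3: in=[-3,5] → [-5,5] (was [-4,5]); enqueue [1]
  #16 pop 1: in=[-5,5] → [-5,5] (no change)

Fixpoint:
  val[0] = [-5,4]
  val[1] = [-5,5]
  val[2] = [1,5]
  val[3] = [-5,5]
  val[4] = [-3,5]

16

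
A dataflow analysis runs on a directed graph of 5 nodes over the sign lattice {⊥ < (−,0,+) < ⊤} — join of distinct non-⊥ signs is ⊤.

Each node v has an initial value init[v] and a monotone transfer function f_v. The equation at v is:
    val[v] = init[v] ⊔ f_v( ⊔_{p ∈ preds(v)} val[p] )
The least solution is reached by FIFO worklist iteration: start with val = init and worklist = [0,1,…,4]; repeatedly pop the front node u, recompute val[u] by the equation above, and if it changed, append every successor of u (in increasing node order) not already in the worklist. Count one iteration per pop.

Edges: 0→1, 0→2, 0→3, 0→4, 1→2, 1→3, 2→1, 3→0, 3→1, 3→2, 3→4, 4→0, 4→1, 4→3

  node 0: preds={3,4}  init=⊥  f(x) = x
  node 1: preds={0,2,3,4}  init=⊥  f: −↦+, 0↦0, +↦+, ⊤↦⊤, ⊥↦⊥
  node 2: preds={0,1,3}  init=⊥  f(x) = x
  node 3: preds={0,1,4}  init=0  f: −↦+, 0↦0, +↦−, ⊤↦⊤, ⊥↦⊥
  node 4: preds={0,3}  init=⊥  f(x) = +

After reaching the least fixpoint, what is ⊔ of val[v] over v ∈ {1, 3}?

⊤

Trace (12 dequeues):
  [1] u=0 | in 0 | out 0 | prev ⊥ | push {}
  [2] u=1 | in 0 | out 0 | prev ⊥ | push {}
  [3] u=2 | in 0 | out 0 | prev ⊥ | push {1}
  [4] u=3 | in 0 | out 0 | ==
  [5] u=4 | in 0 | out + | prev ⊥ | push {0,3}
  [6] u=1 | in ⊤ | out ⊤ | prev 0 | push {2}
  [7] u=0 | in ⊤ | out ⊤ | prev 0 | push {1,4}
  [8] u=3 | in ⊤ | out ⊤ | prev 0 | push {0}
  [9] u=2 | in ⊤ | out ⊤ | prev 0 | push {}
  [10] u=1 | in ⊤ | out ⊤ | ==
  [11] u=4 | in ⊤ | out + | ==
  [12] u=0 | in ⊤ | out ⊤ | ==

Converged values:
  [0] ⊤
  [1] ⊤
  [2] ⊤
  [3] ⊤
  [4] +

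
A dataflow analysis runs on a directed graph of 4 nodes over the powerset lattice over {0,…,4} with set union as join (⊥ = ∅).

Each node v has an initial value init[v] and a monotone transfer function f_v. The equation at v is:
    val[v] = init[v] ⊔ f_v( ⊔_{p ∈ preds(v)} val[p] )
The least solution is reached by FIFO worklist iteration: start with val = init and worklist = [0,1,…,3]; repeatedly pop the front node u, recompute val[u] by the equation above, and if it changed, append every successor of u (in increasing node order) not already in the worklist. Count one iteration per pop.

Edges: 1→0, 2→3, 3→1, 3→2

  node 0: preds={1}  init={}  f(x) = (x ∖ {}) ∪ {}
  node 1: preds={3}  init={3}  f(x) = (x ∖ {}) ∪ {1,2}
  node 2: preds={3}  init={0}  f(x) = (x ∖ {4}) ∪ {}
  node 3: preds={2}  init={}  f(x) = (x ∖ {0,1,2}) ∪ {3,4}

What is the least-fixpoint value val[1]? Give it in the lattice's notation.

Trace (9 dequeues):
  [1] u=0 | in {3} | out {3} | prev {} | push {}
  [2] u=1 | in {} | out {1,2,3} | prev {3} | push {0}
  [3] u=2 | in {} | out {0} | ==
  [4] u=3 | in {0} | out {3,4} | prev {} | push {1,2}
  [5] u=0 | in {1,2,3} | out {1,2,3} | prev {3} | push {}
  [6] u=1 | in {3,4} | out {1,2,3,4} | prev {1,2,3} | push {0}
  [7] u=2 | in {3,4} | out {0,3} | prev {0} | push {3}
  [8] u=0 | in {1,2,3,4} | out {1,2,3,4} | prev {1,2,3} | push {}
  [9] u=3 | in {0,3} | out {3,4} | ==

Converged values:
  [0] {1,2,3,4}
  [1] {1,2,3,4}
  [2] {0,3}
  [3] {3,4}

{1,2,3,4}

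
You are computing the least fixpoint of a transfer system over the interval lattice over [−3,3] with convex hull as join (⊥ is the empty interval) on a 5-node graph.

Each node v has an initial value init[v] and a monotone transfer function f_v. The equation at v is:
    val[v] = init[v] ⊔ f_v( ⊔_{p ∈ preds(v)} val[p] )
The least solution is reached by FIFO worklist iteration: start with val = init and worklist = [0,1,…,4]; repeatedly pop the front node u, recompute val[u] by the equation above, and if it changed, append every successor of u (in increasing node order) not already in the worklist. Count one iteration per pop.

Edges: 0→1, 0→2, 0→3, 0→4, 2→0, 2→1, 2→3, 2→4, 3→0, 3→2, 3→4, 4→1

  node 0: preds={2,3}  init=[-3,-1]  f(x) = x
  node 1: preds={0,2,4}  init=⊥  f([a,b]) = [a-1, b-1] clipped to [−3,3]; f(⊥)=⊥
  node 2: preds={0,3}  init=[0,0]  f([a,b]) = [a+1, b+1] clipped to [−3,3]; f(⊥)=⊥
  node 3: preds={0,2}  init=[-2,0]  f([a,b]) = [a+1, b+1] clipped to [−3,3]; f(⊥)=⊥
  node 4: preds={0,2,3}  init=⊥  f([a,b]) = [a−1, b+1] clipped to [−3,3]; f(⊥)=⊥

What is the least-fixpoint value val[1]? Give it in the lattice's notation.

Trace (15 dequeues):
  [1] u=0 | in [-2,0] | out [-3,0] | prev [-3,-1] | push {}
  [2] u=1 | in [-3,0] | out [-3,-1] | prev ⊥ | push {}
  [3] u=2 | in [-3,0] | out [-2,1] | prev [0,0] | push {0,1}
  [4] u=3 | in [-3,1] | out [-2,2] | prev [-2,0] | push {2}
  [5] u=4 | in [-3,2] | out [-3,3] | prev ⊥ | push {}
  [6] u=0 | in [-2,2] | out [-3,2] | prev [-3,0] | push {3,4}
  [7] u=1 | in [-3,3] | out [-3,2] | prev [-3,-1] | push {}
  [8] u=2 | in [-3,2] | out [-2,3] | prev [-2,1] | push {0,1}
  [9] u=3 | in [-3,3] | out [-2,3] | prev [-2,2] | push {2}
  [10] u=4 | in [-3,3] | out [-3,3] | ==
  [11] u=0 | in [-2,3] | out [-3,3] | prev [-3,2] | push {3,4}
  [12] u=1 | in [-3,3] | out [-3,2] | ==
  [13] u=2 | in [-3,3] | out [-2,3] | ==
  [14] u=3 | in [-3,3] | out [-2,3] | ==
  [15] u=4 | in [-3,3] | out [-3,3] | ==

Converged values:
  [0] [-3,3]
  [1] [-3,2]
  [2] [-2,3]
  [3] [-2,3]
  [4] [-3,3]

[-3,2]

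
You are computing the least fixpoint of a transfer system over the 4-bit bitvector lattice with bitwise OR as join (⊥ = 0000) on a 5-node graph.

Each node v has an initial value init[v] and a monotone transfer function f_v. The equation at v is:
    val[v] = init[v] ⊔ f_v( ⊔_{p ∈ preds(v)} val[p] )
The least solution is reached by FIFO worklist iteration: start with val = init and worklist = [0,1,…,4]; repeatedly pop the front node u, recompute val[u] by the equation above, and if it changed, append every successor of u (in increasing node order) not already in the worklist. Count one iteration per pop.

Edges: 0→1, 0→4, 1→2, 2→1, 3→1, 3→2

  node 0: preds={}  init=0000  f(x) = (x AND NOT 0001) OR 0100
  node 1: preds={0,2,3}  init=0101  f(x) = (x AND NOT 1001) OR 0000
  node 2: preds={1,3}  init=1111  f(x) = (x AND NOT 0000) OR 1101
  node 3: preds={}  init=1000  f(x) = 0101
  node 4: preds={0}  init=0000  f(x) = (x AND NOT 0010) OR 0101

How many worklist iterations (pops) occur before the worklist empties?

7

Iteration log — 7 steps:
  step 1. node 0  ⊔preds=0000  new=0100  old=0000  +wl: 
  step 2. node 1  ⊔preds=1111  new=0111  old=0101  +wl: 
  step 3. node 2  ⊔preds=1111  new=1111  stable
  step 4. node 3  ⊔preds=0000  new=1101  old=1000  +wl: 1,2
  step 5. node 4  ⊔preds=0100  new=0101  old=0000  +wl: 
  step 6. node 1  ⊔preds=1111  new=0111  stable
  step 7. node 2  ⊔preds=1111  new=1111  stable

Least fixpoint reached:
  node 0: 0100
  node 1: 0111
  node 2: 1111
  node 3: 1101
  node 4: 0101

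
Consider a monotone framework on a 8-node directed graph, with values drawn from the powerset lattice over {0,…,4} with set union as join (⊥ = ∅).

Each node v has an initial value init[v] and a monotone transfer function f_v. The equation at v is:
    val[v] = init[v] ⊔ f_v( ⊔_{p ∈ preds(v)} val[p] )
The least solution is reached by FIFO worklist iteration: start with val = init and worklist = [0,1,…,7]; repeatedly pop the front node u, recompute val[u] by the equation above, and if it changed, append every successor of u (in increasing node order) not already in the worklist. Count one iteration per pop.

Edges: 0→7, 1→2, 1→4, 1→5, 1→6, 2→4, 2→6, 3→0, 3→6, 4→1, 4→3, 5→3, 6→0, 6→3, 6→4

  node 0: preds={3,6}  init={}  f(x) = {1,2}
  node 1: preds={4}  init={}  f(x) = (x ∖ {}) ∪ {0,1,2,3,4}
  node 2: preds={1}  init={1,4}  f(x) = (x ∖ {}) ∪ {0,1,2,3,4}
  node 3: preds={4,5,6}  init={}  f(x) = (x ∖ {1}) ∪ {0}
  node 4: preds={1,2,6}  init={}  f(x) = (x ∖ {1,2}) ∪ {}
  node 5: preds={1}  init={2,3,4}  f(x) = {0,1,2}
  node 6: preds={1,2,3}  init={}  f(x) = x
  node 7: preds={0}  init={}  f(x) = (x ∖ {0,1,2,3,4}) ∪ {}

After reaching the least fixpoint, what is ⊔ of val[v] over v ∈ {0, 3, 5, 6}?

Trace (12 dequeues):
  [1] u=0 | in {} | out {1,2} | prev {} | push {}
  [2] u=1 | in {} | out {0,1,2,3,4} | prev {} | push {}
  [3] u=2 | in {0,1,2,3,4} | out {0,1,2,3,4} | prev {1,4} | push {}
  [4] u=3 | in {2,3,4} | out {0,2,3,4} | prev {} | push {0}
  [5] u=4 | in {0,1,2,3,4} | out {0,3,4} | prev {} | push {1,3}
  [6] u=5 | in {0,1,2,3,4} | out {0,1,2,3,4} | prev {2,3,4} | push {}
  [7] u=6 | in {0,1,2,3,4} | out {0,1,2,3,4} | prev {} | push {4}
  [8] u=7 | in {1,2} | out {} | ==
  [9] u=0 | in {0,1,2,3,4} | out {1,2} | ==
  [10] u=1 | in {0,3,4} | out {0,1,2,3,4} | ==
  [11] u=3 | in {0,1,2,3,4} | out {0,2,3,4} | ==
  [12] u=4 | in {0,1,2,3,4} | out {0,3,4} | ==

Converged values:
  [0] {1,2}
  [1] {0,1,2,3,4}
  [2] {0,1,2,3,4}
  [3] {0,2,3,4}
  [4] {0,3,4}
  [5] {0,1,2,3,4}
  [6] {0,1,2,3,4}
  [7] {}

{0,1,2,3,4}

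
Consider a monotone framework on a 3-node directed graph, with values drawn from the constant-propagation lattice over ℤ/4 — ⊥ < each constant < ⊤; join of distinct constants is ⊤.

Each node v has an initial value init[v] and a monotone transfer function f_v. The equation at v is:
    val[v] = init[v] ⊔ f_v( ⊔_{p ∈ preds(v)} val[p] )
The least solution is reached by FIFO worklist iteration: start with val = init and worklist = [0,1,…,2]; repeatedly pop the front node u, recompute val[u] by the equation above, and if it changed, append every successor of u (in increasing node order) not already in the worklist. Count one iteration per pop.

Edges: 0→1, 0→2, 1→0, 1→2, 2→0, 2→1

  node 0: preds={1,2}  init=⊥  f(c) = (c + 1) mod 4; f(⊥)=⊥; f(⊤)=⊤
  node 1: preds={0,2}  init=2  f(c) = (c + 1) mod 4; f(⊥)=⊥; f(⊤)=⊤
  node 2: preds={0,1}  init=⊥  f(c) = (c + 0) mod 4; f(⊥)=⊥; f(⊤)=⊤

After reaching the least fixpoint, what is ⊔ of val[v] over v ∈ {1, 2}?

Worklist (6 pops):
  #1 pop 0: in=2 → 3 (was ⊥); enqueue []
  #2 pop 1: in=3 → ⊤ (was 2); enqueue [0]
  #3 pop 2: in=⊤ → ⊤ (was ⊥); enqueue [1]
  #4 pop 0: in=⊤ → ⊤ (was 3); enqueue [2]
  #5 pop 1: in=⊤ → ⊤ (no change)
  #6 pop 2: in=⊤ → ⊤ (no change)

Fixpoint:
  val[0] = ⊤
  val[1] = ⊤
  val[2] = ⊤

⊤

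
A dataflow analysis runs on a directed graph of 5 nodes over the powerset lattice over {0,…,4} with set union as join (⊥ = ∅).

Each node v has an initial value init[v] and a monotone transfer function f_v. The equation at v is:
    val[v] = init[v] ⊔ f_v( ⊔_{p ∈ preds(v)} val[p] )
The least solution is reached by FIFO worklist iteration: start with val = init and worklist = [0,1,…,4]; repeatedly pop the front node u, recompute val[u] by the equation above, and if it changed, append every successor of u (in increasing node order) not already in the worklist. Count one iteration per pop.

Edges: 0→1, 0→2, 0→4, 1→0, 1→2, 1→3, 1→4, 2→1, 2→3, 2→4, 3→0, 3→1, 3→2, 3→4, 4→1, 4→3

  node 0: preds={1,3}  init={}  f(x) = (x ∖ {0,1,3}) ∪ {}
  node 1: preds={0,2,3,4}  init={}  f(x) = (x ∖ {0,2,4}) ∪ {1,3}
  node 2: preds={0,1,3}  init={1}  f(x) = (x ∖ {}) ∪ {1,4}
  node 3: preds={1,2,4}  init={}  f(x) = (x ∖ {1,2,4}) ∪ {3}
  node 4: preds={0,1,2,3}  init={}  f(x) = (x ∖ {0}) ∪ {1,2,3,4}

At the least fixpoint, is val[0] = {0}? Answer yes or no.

no

Trace (9 dequeues):
  [1] u=0 | in {} | out {} | ==
  [2] u=1 | in {1} | out {1,3} | prev {} | push {0}
  [3] u=2 | in {1,3} | out {1,3,4} | prev {1} | push {1}
  [4] u=3 | in {1,3,4} | out {3} | prev {} | push {2}
  [5] u=4 | in {1,3,4} | out {1,2,3,4} | prev {} | push {3}
  [6] u=0 | in {1,3} | out {} | ==
  [7] u=1 | in {1,2,3,4} | out {1,3} | ==
  [8] u=2 | in {1,3} | out {1,3,4} | ==
  [9] u=3 | in {1,2,3,4} | out {3} | ==

Converged values:
  [0] {}
  [1] {1,3}
  [2] {1,3,4}
  [3] {3}
  [4] {1,2,3,4}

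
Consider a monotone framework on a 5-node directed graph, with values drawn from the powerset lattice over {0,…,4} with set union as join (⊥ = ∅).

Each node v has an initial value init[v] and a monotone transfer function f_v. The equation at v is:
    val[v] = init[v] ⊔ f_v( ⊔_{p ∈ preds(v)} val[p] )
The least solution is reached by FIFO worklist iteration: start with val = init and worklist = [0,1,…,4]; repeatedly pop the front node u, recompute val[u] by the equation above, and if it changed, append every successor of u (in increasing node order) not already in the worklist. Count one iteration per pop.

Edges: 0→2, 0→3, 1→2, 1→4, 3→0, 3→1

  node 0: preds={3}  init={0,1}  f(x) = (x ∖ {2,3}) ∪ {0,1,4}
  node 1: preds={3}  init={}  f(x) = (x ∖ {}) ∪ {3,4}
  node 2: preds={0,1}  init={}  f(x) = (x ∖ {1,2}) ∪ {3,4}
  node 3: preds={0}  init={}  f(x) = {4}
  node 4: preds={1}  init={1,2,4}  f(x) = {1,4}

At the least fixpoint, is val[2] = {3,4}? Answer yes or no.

no

Worklist (7 pops):
  #1 pop 0: in={} → {0,1,4} (was {0,1}); enqueue []
  #2 pop 1: in={} → {3,4} (was {}); enqueue []
  #3 pop 2: in={0,1,3,4} → {0,3,4} (was {}); enqueue []
  #4 pop 3: in={0,1,4} → {4} (was {}); enqueue [0,1]
  #5 pop 4: in={3,4} → {1,2,4} (no change)
  #6 pop 0: in={4} → {0,1,4} (no change)
  #7 pop 1: in={4} → {3,4} (no change)

Fixpoint:
  val[0] = {0,1,4}
  val[1] = {3,4}
  val[2] = {0,3,4}
  val[3] = {4}
  val[4] = {1,2,4}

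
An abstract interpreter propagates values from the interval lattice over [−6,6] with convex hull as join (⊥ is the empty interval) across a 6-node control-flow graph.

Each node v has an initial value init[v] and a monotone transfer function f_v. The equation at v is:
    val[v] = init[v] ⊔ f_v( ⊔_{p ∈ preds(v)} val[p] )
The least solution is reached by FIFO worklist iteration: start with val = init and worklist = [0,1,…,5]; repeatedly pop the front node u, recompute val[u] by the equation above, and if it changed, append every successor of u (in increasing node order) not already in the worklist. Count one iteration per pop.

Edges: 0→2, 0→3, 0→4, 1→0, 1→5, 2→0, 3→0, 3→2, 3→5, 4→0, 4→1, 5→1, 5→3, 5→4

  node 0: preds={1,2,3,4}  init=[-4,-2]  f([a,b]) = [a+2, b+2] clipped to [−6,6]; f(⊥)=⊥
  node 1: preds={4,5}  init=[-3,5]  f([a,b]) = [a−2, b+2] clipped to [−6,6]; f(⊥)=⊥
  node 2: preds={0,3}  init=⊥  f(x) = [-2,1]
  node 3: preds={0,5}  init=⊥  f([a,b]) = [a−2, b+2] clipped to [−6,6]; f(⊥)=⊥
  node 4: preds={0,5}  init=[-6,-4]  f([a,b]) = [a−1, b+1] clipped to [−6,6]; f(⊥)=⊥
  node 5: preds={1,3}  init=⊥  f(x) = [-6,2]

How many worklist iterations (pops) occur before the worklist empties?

Worklist (13 pops):
  #1 pop 0: in=[-6,5] → [-4,6] (was [-4,-2]); enqueue []
  #2 pop 1: in=[-6,-4] → [-6,5] (was [-3,5]); enqueue [0]
  #3 pop 2: in=[-4,6] → [-2,1] (was ⊥); enqueue []
  #4 pop 3: in=[-4,6] → [-6,6] (was ⊥); enqueue [2]
  #5 pop 4: in=[-4,6] → [-6,6] (was [-6,-4]); enqueue [1]
  #6 pop 5: in=[-6,6] → [-6,2] (was ⊥); enqueue [3,4]
  #7 pop 0: in=[-6,6] → [-4,6] (no change)
  #8 pop 2: in=[-6,6] → [-2,1] (no change)
  #9 pop 1: in=[-6,6] → [-6,6] (was [-6,5]); enqueue [0,5]
  #10 pop 3: in=[-6,6] → [-6,6] (no change)
  #11 pop 4: in=[-6,6] → [-6,6] (no change)
  #12 pop 0: in=[-6,6] → [-4,6] (no change)
  #13 pop 5: in=[-6,6] → [-6,2] (no change)

Fixpoint:
  val[0] = [-4,6]
  val[1] = [-6,6]
  val[2] = [-2,1]
  val[3] = [-6,6]
  val[4] = [-6,6]
  val[5] = [-6,2]

13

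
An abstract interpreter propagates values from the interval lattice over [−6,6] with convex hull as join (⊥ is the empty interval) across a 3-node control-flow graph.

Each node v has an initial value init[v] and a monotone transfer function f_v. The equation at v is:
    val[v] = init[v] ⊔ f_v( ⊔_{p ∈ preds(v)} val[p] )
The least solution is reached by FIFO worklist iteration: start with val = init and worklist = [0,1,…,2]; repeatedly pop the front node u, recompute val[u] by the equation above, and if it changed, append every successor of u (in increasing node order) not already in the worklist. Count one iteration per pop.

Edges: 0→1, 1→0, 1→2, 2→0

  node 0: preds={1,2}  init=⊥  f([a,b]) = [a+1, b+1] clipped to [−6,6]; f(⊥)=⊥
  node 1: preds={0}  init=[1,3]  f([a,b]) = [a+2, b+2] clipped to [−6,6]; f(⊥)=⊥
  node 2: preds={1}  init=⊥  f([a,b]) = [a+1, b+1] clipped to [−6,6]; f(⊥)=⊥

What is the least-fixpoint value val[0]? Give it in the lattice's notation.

Iteration log — 5 steps:
  step 1. node 0  ⊔preds=[1,3]  new=[2,4]  old=⊥  +wl: 
  step 2. node 1  ⊔preds=[2,4]  new=[1,6]  old=[1,3]  +wl: 0
  step 3. node 2  ⊔preds=[1,6]  new=[2,6]  old=⊥  +wl: 
  step 4. node 0  ⊔preds=[1,6]  new=[2,6]  old=[2,4]  +wl: 1
  step 5. node 1  ⊔preds=[2,6]  new=[1,6]  stable

Least fixpoint reached:
  node 0: [2,6]
  node 1: [1,6]
  node 2: [2,6]

[2,6]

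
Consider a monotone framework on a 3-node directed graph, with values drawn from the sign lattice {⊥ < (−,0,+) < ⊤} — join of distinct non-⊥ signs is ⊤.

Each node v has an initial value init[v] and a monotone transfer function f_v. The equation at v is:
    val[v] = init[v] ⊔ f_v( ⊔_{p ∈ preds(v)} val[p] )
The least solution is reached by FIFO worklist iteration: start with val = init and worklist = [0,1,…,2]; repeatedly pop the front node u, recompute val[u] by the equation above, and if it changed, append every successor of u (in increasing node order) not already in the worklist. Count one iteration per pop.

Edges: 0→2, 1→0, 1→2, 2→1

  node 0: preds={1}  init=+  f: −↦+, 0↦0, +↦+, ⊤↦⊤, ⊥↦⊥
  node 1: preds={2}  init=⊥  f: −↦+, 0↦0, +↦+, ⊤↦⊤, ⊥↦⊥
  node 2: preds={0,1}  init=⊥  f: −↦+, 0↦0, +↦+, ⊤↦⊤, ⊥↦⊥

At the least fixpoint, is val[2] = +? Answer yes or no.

Worklist (6 pops):
  #1 pop 0: in=⊥ → + (no change)
  #2 pop 1: in=⊥ → ⊥ (no change)
  #3 pop 2: in=+ → + (was ⊥); enqueue [1]
  #4 pop 1: in=+ → + (was ⊥); enqueue [0,2]
  #5 pop 0: in=+ → + (no change)
  #6 pop 2: in=+ → + (no change)

Fixpoint:
  val[0] = +
  val[1] = +
  val[2] = +

yes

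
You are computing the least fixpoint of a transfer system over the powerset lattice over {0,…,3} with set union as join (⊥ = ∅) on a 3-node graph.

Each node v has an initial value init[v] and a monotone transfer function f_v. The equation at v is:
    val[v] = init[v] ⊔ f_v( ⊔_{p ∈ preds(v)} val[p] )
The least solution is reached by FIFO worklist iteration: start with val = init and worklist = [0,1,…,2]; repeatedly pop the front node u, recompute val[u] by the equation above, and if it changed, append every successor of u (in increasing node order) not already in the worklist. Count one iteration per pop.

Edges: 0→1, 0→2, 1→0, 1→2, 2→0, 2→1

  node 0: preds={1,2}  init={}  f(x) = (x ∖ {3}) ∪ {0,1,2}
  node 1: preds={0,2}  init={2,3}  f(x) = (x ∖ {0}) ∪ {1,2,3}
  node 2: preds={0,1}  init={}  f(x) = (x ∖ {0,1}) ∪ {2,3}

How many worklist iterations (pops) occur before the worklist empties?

5

Worklist (5 pops):
  #1 pop 0: in={2,3} → {0,1,2} (was {}); enqueue []
  #2 pop 1: in={0,1,2} → {1,2,3} (was {2,3}); enqueue [0]
  #3 pop 2: in={0,1,2,3} → {2,3} (was {}); enqueue [1]
  #4 pop 0: in={1,2,3} → {0,1,2} (no change)
  #5 pop 1: in={0,1,2,3} → {1,2,3} (no change)

Fixpoint:
  val[0] = {0,1,2}
  val[1] = {1,2,3}
  val[2] = {2,3}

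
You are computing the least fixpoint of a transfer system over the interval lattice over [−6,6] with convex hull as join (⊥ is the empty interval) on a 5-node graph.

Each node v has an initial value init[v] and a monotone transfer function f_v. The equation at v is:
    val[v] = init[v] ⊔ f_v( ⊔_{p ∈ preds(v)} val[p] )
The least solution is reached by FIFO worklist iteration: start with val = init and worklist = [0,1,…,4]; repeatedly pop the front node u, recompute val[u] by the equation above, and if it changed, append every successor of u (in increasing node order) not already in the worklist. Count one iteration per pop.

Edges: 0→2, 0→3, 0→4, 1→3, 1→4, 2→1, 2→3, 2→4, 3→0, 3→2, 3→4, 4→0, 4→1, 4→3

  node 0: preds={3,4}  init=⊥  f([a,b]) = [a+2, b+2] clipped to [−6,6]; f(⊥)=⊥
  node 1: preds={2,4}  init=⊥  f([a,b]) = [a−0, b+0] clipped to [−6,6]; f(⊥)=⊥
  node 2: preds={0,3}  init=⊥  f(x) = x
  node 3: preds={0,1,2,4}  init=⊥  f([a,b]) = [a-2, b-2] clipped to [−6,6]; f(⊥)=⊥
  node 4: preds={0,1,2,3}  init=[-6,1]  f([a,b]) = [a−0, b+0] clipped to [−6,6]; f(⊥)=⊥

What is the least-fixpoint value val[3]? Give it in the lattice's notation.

Trace (20 dequeues):
  [1] u=0 | in [-6,1] | out [-4,3] | prev ⊥ | push {}
  [2] u=1 | in [-6,1] | out [-6,1] | prev ⊥ | push {}
  [3] u=2 | in [-4,3] | out [-4,3] | prev ⊥ | push {1}
  [4] u=3 | in [-6,3] | out [-6,1] | prev ⊥ | push {0,2}
  [5] u=4 | in [-6,3] | out [-6,3] | prev [-6,1] | push {3}
  [6] u=1 | in [-6,3] | out [-6,3] | prev [-6,1] | push {4}
  [7] u=0 | in [-6,3] | out [-4,5] | prev [-4,3] | push {}
  [8] u=2 | in [-6,5] | out [-6,5] | prev [-4,3] | push {1}
  [9] u=3 | in [-6,5] | out [-6,3] | prev [-6,1] | push {0,2}
  [10] u=4 | in [-6,5] | out [-6,5] | prev [-6,3] | push {3}
  [11] u=1 | in [-6,5] | out [-6,5] | prev [-6,3] | push {4}
  [12] u=0 | in [-6,5] | out [-4,6] | prev [-4,5] | push {}
  [13] u=2 | in [-6,6] | out [-6,6] | prev [-6,5] | push {1}
  [14] u=3 | in [-6,6] | out [-6,4] | prev [-6,3] | push {0,2}
  [15] u=4 | in [-6,6] | out [-6,6] | prev [-6,5] | push {3}
  [16] u=1 | in [-6,6] | out [-6,6] | prev [-6,5] | push {4}
  [17] u=0 | in [-6,6] | out [-4,6] | ==
  [18] u=2 | in [-6,6] | out [-6,6] | ==
  [19] u=3 | in [-6,6] | out [-6,4] | ==
  [20] u=4 | in [-6,6] | out [-6,6] | ==

Converged values:
  [0] [-4,6]
  [1] [-6,6]
  [2] [-6,6]
  [3] [-6,4]
  [4] [-6,6]

[-6,4]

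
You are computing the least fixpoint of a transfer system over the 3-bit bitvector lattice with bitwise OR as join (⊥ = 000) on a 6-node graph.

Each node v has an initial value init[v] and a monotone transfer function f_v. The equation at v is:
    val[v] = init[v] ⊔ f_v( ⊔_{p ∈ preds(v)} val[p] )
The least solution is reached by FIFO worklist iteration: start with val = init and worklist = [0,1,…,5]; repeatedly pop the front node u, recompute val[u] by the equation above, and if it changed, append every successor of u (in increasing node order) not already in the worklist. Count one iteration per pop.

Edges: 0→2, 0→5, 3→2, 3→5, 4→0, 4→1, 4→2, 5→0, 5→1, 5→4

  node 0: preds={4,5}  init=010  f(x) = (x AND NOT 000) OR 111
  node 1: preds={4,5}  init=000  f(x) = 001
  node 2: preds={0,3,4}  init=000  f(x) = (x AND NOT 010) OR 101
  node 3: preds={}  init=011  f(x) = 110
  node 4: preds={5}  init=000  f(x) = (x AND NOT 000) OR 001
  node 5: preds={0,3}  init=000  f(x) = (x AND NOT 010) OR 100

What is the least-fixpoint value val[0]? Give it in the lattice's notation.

111

Trace (13 dequeues):
  [1] u=0 | in 000 | out 111 | prev 010 | push {}
  [2] u=1 | in 000 | out 001 | prev 000 | push {}
  [3] u=2 | in 111 | out 101 | prev 000 | push {}
  [4] u=3 | in 000 | out 111 | prev 011 | push {2}
  [5] u=4 | in 000 | out 001 | prev 000 | push {0,1}
  [6] u=5 | in 111 | out 101 | prev 000 | push {4}
  [7] u=2 | in 111 | out 101 | ==
  [8] u=0 | in 101 | out 111 | ==
  [9] u=1 | in 101 | out 001 | ==
  [10] u=4 | in 101 | out 101 | prev 001 | push {0,1,2}
  [11] u=0 | in 101 | out 111 | ==
  [12] u=1 | in 101 | out 001 | ==
  [13] u=2 | in 111 | out 101 | ==

Converged values:
  [0] 111
  [1] 001
  [2] 101
  [3] 111
  [4] 101
  [5] 101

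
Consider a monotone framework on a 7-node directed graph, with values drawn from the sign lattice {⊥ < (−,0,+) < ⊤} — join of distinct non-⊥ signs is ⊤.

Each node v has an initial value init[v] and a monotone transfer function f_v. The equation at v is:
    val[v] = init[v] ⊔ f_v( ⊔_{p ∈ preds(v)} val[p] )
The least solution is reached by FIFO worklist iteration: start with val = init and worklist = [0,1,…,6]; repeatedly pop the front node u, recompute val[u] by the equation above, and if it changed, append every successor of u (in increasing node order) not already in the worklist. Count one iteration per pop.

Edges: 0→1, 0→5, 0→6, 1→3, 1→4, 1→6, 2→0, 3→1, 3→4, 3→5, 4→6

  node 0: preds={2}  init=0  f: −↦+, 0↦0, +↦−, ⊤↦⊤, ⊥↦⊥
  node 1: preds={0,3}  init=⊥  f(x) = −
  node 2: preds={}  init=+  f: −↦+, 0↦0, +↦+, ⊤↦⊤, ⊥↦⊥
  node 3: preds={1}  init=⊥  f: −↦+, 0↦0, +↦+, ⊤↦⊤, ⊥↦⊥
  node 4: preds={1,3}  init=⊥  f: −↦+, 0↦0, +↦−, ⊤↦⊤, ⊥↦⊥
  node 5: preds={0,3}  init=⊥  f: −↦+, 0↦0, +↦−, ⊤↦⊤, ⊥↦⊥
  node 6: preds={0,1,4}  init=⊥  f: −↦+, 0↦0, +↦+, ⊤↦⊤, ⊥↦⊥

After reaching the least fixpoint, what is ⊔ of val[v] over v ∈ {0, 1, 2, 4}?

⊤

Worklist (8 pops):
  #1 pop 0: in=+ → ⊤ (was 0); enqueue []
  #2 pop 1: in=⊤ → − (was ⊥); enqueue []
  #3 pop 2: in=⊥ → + (no change)
  #4 pop 3: in=− → + (was ⊥); enqueue [1]
  #5 pop 4: in=⊤ → ⊤ (was ⊥); enqueue []
  #6 pop 5: in=⊤ → ⊤ (was ⊥); enqueue []
  #7 pop 6: in=⊤ → ⊤ (was ⊥); enqueue []
  #8 pop 1: in=⊤ → − (no change)

Fixpoint:
  val[0] = ⊤
  val[1] = −
  val[2] = +
  val[3] = +
  val[4] = ⊤
  val[5] = ⊤
  val[6] = ⊤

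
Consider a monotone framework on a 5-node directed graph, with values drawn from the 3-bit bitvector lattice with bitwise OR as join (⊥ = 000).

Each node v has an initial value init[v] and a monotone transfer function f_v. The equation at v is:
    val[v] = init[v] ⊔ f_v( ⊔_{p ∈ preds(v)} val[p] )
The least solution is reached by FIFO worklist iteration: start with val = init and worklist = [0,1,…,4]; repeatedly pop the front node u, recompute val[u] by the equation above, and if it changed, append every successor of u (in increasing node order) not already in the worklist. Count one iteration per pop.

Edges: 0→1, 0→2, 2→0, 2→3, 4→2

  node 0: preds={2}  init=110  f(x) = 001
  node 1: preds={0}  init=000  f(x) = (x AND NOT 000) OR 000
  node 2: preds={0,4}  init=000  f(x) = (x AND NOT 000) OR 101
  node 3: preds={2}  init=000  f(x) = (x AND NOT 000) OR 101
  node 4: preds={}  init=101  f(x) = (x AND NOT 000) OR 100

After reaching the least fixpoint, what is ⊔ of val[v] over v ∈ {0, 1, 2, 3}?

Iteration log — 6 steps:
  step 1. node 0  ⊔preds=000  new=111  old=110  +wl: 
  step 2. node 1  ⊔preds=111  new=111  old=000  +wl: 
  step 3. node 2  ⊔preds=111  new=111  old=000  +wl: 0
  step 4. node 3  ⊔preds=111  new=111  old=000  +wl: 
  step 5. node 4  ⊔preds=000  new=101  stable
  step 6. node 0  ⊔preds=111  new=111  stable

Least fixpoint reached:
  node 0: 111
  node 1: 111
  node 2: 111
  node 3: 111
  node 4: 101

111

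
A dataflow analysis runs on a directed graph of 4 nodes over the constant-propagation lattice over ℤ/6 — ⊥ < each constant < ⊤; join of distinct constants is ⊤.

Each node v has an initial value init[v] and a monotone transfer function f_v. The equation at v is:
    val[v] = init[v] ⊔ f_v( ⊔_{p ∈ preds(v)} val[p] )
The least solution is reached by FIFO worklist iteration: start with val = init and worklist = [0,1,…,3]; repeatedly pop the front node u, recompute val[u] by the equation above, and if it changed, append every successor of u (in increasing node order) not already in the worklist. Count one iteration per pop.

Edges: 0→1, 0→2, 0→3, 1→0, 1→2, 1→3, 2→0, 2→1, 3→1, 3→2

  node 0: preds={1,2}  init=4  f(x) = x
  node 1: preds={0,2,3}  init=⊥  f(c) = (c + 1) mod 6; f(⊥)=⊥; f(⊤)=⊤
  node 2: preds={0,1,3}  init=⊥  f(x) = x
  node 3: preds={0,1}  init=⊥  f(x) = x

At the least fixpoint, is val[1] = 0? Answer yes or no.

Trace (9 dequeues):
  [1] u=0 | in ⊥ | out 4 | ==
  [2] u=1 | in 4 | out 5 | prev ⊥ | push {0}
  [3] u=2 | in ⊤ | out ⊤ | prev ⊥ | push {1}
  [4] u=3 | in ⊤ | out ⊤ | prev ⊥ | push {2}
  [5] u=0 | in ⊤ | out ⊤ | prev 4 | push {3}
  [6] u=1 | in ⊤ | out ⊤ | prev 5 | push {0}
  [7] u=2 | in ⊤ | out ⊤ | ==
  [8] u=3 | in ⊤ | out ⊤ | ==
  [9] u=0 | in ⊤ | out ⊤ | ==

Converged values:
  [0] ⊤
  [1] ⊤
  [2] ⊤
  [3] ⊤

no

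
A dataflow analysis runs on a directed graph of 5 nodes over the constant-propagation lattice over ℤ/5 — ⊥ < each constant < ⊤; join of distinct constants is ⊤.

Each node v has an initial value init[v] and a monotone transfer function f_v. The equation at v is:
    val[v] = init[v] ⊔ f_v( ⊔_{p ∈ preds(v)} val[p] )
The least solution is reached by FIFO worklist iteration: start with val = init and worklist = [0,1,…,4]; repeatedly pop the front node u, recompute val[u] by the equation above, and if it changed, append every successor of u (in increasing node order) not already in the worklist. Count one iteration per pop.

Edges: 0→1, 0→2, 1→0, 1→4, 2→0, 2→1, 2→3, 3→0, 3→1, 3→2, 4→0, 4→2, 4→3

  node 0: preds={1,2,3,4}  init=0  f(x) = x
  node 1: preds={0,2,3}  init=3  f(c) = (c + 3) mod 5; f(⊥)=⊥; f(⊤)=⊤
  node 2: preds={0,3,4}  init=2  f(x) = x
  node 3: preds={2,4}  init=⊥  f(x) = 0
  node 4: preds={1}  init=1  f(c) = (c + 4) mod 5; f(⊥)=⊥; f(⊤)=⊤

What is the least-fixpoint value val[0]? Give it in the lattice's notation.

⊤

Iteration log — 9 steps:
  step 1. node 0  ⊔preds=⊤  new=⊤  old=0  +wl: 
  step 2. node 1  ⊔preds=⊤  new=⊤  old=3  +wl: 0
  step 3. node 2  ⊔preds=⊤  new=⊤  old=2  +wl: 1
  step 4. node 3  ⊔preds=⊤  new=0  old=⊥  +wl: 2
  step 5. node 4  ⊔preds=⊤  new=⊤  old=1  +wl: 3
  step 6. node 0  ⊔preds=⊤  new=⊤  stable
  step 7. node 1  ⊔preds=⊤  new=⊤  stable
  step 8. node 2  ⊔preds=⊤  new=⊤  stable
  step 9. node 3  ⊔preds=⊤  new=0  stable

Least fixpoint reached:
  node 0: ⊤
  node 1: ⊤
  node 2: ⊤
  node 3: 0
  node 4: ⊤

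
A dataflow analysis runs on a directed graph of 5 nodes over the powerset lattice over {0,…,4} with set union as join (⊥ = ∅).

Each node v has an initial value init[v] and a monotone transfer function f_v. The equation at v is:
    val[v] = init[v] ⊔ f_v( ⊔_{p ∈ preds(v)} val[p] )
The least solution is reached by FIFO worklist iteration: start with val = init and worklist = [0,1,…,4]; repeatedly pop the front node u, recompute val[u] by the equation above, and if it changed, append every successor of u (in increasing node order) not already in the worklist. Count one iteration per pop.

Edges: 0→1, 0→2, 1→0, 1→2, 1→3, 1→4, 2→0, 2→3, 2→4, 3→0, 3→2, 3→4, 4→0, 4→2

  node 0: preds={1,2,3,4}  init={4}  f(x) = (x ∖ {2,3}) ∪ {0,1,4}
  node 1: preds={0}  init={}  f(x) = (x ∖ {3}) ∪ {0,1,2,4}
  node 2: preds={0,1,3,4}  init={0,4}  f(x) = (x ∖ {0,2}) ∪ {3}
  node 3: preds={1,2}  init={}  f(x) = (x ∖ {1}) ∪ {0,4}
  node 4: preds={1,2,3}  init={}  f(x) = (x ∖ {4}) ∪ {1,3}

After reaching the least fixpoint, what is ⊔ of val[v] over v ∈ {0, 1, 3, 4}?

Iteration log — 7 steps:
  step 1. node 0  ⊔preds={0,4}  new={0,1,4}  old={4}  +wl: 
  step 2. node 1  ⊔preds={0,1,4}  new={0,1,2,4}  old={}  +wl: 0
  step 3. node 2  ⊔preds={0,1,2,4}  new={0,1,3,4}  old={0,4}  +wl: 
  step 4. node 3  ⊔preds={0,1,2,3,4}  new={0,2,3,4}  old={}  +wl: 2
  step 5. node 4  ⊔preds={0,1,2,3,4}  new={0,1,2,3}  old={}  +wl: 
  step 6. node 0  ⊔preds={0,1,2,3,4}  new={0,1,4}  stable
  step 7. node 2  ⊔preds={0,1,2,3,4}  new={0,1,3,4}  stable

Least fixpoint reached:
  node 0: {0,1,4}
  node 1: {0,1,2,4}
  node 2: {0,1,3,4}
  node 3: {0,2,3,4}
  node 4: {0,1,2,3}

{0,1,2,3,4}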